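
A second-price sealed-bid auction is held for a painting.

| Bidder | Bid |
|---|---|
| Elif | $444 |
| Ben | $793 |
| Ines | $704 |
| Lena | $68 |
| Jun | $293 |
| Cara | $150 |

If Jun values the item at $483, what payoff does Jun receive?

$0

Highest bid: Ben at $793, so Ben wins.
Second-highest bid: Ines at $704 — that is the price the winner pays.
Jun did not win, so Jun pays nothing and receives nothing: payoff $0.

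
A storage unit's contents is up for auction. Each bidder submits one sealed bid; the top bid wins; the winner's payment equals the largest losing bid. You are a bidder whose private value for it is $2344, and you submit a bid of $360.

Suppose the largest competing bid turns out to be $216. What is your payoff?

Your bid $360 exceeds the highest competing bid $216, so you win.
In a second-price auction the winner pays the second-highest bid, $216.
Payoff = value − price = $2344 − $216 = $2128.

$2128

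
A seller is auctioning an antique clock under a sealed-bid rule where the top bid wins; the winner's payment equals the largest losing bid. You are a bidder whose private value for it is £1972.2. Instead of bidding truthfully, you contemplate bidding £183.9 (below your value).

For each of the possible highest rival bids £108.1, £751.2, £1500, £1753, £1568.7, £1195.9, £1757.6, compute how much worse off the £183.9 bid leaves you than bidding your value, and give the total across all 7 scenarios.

£3306.8

The deviation costs you only when the competing bid falls strictly between £183.9 and £1972.2; elsewhere both bids give the same outcome.
£108.1: outcomes coincide → loss £0.
£751.2: truthful payoff £1221, deviation payoff £0 → loss £1221.
£1500: truthful payoff £472.2, deviation payoff £0 → loss £472.2.
£1753: truthful payoff £219.2, deviation payoff £0 → loss £219.2.
£1568.7: truthful payoff £403.5, deviation payoff £0 → loss £403.5.
£1195.9: truthful payoff £776.3, deviation payoff £0 → loss £776.3.
£1757.6: truthful payoff £214.6, deviation payoff £0 → loss £214.6.
Total loss = £1221 + £472.2 + £219.2 + £403.5 + £776.3 + £214.6 = £3306.8.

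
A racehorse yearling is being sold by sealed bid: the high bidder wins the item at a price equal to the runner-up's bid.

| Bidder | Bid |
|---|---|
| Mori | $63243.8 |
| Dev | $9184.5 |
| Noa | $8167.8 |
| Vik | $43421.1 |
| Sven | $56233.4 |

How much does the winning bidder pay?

Highest bid: Mori at $63243.8, so Mori wins.
Second-highest bid: Sven at $56233.4 — that is the price the winner pays.

$56233.4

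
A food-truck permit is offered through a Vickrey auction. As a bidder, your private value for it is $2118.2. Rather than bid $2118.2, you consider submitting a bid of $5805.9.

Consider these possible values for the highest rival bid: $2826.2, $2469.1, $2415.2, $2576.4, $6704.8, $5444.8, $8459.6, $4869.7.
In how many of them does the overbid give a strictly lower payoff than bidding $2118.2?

6

The deviation hurts exactly when the highest competing bid lies strictly between $2118.2 and $5805.9 — overbidding then wins at a price above your value.
$2826.2: inside the interval → strictly worse (loss $708).
$2469.1: inside the interval → strictly worse (loss $350.9).
$2415.2: inside the interval → strictly worse (loss $297).
$2576.4: inside the interval → strictly worse (loss $458.2).
$6704.8: above both → same outcome either way.
$5444.8: inside the interval → strictly worse (loss $3326.6).
$8459.6: above both → same outcome either way.
$4869.7: inside the interval → strictly worse (loss $2751.5).
Count: 6.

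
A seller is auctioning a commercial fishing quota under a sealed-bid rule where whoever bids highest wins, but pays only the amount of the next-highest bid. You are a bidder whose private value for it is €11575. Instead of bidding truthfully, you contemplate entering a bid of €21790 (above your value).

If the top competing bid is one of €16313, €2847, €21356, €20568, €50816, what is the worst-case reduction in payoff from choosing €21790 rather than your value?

€9781

€16313: truthful gives €0, deviation gives −€4738 → loss €4738.
€2847: same outcome either way → loss €0.
€21356: truthful gives €0, deviation gives −€9781 → loss €9781.
€20568: truthful gives €0, deviation gives −€8993 → loss €8993.
€50816: same outcome either way → loss €0.
Maximum loss: €9781.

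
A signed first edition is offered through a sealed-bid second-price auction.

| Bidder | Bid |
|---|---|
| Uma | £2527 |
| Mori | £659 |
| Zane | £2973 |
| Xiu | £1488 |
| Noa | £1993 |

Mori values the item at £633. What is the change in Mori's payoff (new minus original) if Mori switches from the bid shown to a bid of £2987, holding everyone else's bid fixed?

The highest bid among the other bidders is £2973; Mori's bid doesn't change that.
Original bid £659: Mori is not highest (top rival bid is £2973); payoff £0.
Alternative bid £2987: Mori is highest, pays the top rival bid £2973; payoff £633 − £2973 = −£2340.
Change in payoff = −£2340 − (£0) = −£2340.

−£2340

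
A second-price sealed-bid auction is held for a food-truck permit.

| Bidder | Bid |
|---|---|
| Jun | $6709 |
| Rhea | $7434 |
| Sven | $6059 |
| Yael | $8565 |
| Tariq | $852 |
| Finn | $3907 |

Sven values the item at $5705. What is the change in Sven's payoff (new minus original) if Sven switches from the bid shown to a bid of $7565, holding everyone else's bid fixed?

The highest bid among the other bidders is $8565; Sven's bid doesn't change that.
Original bid $6059: Sven is not highest (top rival bid is $8565); payoff $0.
Alternative bid $7565: Sven is not highest (top rival bid is $8565); payoff $0.
Change in payoff = $0 − ($0) = $0.

$0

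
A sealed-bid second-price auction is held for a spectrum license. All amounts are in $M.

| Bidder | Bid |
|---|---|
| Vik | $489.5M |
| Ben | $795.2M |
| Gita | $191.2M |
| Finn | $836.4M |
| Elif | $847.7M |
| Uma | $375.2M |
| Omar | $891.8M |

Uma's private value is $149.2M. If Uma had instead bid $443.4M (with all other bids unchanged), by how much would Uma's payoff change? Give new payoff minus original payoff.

$0M

The highest bid among the other bidders is $891.8M; Uma's bid doesn't change that.
Original bid $375.2M: Uma is not highest (top rival bid is $891.8M); payoff $0M.
Alternative bid $443.4M: Uma is not highest (top rival bid is $891.8M); payoff $0M.
Change in payoff = $0M − ($0M) = $0M.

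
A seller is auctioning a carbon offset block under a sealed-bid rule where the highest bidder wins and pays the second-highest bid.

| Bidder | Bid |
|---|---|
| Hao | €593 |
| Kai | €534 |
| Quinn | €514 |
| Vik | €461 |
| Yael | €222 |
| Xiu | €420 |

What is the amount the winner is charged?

Highest bid: Hao at €593, so Hao wins.
Second-highest bid: Kai at €534 — that is the price the winner pays.

€534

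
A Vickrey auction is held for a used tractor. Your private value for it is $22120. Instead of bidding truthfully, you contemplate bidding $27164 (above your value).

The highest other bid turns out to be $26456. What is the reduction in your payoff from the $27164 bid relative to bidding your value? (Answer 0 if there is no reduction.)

$4336

Bidding your value $22120: you lose (since $22120 < $26456). Payoff $0.
Bidding $27164: you win and pay $26456. Payoff $22120 − $26456 = −$4336.
The competing bid $26456 lies between your value and your inflated bid, so overbidding wins an item priced above your value.
Loss from deviating = $0 − (−$4336) = $4336.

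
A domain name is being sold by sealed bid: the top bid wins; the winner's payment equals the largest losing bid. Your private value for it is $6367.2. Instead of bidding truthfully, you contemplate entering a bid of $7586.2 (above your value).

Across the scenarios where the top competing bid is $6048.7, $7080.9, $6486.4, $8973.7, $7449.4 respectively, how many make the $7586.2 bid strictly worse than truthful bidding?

3

The deviation hurts exactly when the highest competing bid lies strictly between $6367.2 and $7586.2 — overbidding then wins at a price above your value.
$6048.7: below both → same outcome either way.
$7080.9: inside the interval → strictly worse (loss $713.7).
$6486.4: inside the interval → strictly worse (loss $119.2).
$8973.7: above both → same outcome either way.
$7449.4: inside the interval → strictly worse (loss $1082.2).
Count: 3.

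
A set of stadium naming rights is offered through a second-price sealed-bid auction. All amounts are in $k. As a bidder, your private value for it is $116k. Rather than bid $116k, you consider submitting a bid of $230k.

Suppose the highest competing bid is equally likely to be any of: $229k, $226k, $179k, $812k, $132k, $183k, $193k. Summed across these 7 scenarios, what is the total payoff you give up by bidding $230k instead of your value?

$446k

The deviation costs you only when the competing bid falls strictly between $116k and $230k; elsewhere both bids give the same outcome.
$229k: truthful payoff $0k, deviation payoff −$113k → loss $113k.
$226k: truthful payoff $0k, deviation payoff −$110k → loss $110k.
$179k: truthful payoff $0k, deviation payoff −$63k → loss $63k.
$812k: outcomes coincide → loss $0k.
$132k: truthful payoff $0k, deviation payoff −$16k → loss $16k.
$183k: truthful payoff $0k, deviation payoff −$67k → loss $67k.
$193k: truthful payoff $0k, deviation payoff −$77k → loss $77k.
Total loss = $113k + $110k + $63k + $16k + $67k + $77k = $446k.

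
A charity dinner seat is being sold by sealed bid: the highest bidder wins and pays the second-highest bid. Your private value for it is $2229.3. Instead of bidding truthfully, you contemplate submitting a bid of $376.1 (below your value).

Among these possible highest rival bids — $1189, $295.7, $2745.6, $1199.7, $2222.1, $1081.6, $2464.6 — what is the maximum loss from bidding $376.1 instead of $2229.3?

$1147.7

$1189: truthful gives $1040.3, deviation gives $0 → loss $1040.3.
$295.7: same outcome either way → loss $0.
$2745.6: same outcome either way → loss $0.
$1199.7: truthful gives $1029.6, deviation gives $0 → loss $1029.6.
$2222.1: truthful gives $7.2, deviation gives $0 → loss $7.2.
$1081.6: truthful gives $1147.7, deviation gives $0 → loss $1147.7.
$2464.6: same outcome either way → loss $0.
Maximum loss: $1147.7.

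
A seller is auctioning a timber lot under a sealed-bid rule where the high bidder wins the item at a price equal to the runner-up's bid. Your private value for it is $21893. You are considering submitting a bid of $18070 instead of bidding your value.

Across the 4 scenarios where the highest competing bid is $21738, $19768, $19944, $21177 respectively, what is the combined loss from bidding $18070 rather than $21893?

$4945

The deviation costs you only when the competing bid falls strictly between $18070 and $21893; elsewhere both bids give the same outcome.
$21738: truthful payoff $155, deviation payoff $0 → loss $155.
$19768: truthful payoff $2125, deviation payoff $0 → loss $2125.
$19944: truthful payoff $1949, deviation payoff $0 → loss $1949.
$21177: truthful payoff $716, deviation payoff $0 → loss $716.
Total loss = $155 + $2125 + $1949 + $716 = $4945.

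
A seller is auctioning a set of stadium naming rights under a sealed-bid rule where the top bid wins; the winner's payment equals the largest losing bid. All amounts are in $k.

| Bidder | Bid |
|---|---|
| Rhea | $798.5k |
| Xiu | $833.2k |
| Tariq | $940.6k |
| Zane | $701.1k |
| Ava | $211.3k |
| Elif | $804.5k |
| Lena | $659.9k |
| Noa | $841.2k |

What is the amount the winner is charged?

Highest bid: Tariq at $940.6k, so Tariq wins.
Second-highest bid: Noa at $841.2k — that is the price the winner pays.

$841.2k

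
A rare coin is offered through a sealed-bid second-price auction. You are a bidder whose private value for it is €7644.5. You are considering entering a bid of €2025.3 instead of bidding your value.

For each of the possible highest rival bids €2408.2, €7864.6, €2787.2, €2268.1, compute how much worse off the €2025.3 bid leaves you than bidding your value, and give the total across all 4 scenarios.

The deviation costs you only when the competing bid falls strictly between €2025.3 and €7644.5; elsewhere both bids give the same outcome.
€2408.2: truthful payoff €5236.3, deviation payoff €0 → loss €5236.3.
€7864.6: outcomes coincide → loss €0.
€2787.2: truthful payoff €4857.3, deviation payoff €0 → loss €4857.3.
€2268.1: truthful payoff €5376.4, deviation payoff €0 → loss €5376.4.
Total loss = €5236.3 + €4857.3 + €5376.4 = €15470.
In a second-price auction your bid sets only whether you win, not what you pay, so bidding your true value is weakly dominant.

€15470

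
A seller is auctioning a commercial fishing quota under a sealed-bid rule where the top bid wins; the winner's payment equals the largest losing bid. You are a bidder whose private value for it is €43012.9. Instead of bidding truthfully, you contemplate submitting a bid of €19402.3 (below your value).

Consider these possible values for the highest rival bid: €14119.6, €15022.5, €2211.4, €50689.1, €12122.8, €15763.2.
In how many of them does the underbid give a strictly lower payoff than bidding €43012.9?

0

The deviation hurts exactly when the highest competing bid lies strictly between €19402.3 and €43012.9 — underbidding then forfeits a profitable win.
€14119.6: below both → same outcome either way.
€15022.5: below both → same outcome either way.
€2211.4: below both → same outcome either way.
€50689.1: above both → same outcome either way.
€12122.8: below both → same outcome either way.
€15763.2: below both → same outcome either way.
Count: 0.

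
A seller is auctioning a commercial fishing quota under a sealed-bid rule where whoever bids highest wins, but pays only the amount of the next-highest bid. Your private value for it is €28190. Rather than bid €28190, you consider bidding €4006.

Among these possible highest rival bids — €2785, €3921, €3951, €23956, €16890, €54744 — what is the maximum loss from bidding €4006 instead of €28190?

€11300

€2785: same outcome either way → loss €0.
€3921: same outcome either way → loss €0.
€3951: same outcome either way → loss €0.
€23956: truthful gives €4234, deviation gives €0 → loss €4234.
€16890: truthful gives €11300, deviation gives €0 → loss €11300.
€54744: same outcome either way → loss €0.
Maximum loss: €11300.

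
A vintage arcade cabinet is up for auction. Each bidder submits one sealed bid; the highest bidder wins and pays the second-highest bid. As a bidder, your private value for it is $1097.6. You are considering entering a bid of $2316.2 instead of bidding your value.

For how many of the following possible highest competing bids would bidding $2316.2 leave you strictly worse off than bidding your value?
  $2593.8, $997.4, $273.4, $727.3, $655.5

0

The deviation hurts exactly when the highest competing bid lies strictly between $1097.6 and $2316.2 — overbidding then wins at a price above your value.
$2593.8: above both → same outcome either way.
$997.4: below both → same outcome either way.
$273.4: below both → same outcome either way.
$727.3: below both → same outcome either way.
$655.5: below both → same outcome either way.
Count: 0.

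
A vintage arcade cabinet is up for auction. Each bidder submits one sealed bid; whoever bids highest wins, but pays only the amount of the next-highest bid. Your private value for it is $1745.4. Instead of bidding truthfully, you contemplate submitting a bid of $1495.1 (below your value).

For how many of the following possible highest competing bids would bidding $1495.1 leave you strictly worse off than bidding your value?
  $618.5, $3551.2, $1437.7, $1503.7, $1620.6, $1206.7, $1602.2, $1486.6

3

The deviation hurts exactly when the highest competing bid lies strictly between $1495.1 and $1745.4 — underbidding then forfeits a profitable win.
$618.5: below both → same outcome either way.
$3551.2: above both → same outcome either way.
$1437.7: below both → same outcome either way.
$1503.7: inside the interval → strictly worse (loss $241.7).
$1620.6: inside the interval → strictly worse (loss $124.8).
$1206.7: below both → same outcome either way.
$1602.2: inside the interval → strictly worse (loss $143.2).
$1486.6: below both → same outcome either way.
Count: 3.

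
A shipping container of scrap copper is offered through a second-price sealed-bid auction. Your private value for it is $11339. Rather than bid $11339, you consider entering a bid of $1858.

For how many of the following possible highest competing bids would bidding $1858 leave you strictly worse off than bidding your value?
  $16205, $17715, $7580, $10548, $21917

The deviation hurts exactly when the highest competing bid lies strictly between $1858 and $11339 — underbidding then forfeits a profitable win.
$16205: above both → same outcome either way.
$17715: above both → same outcome either way.
$7580: inside the interval → strictly worse (loss $3759).
$10548: inside the interval → strictly worse (loss $791).
$21917: above both → same outcome either way.
Count: 2.

2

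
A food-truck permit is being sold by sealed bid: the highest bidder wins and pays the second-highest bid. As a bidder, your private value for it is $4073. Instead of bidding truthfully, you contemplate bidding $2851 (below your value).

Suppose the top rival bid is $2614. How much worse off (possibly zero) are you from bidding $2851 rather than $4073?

$0

Bidding your value $4073: you win (since $4073 > $2614) and pay $2614. Payoff $1459.
Bidding $2851: you win and pay $2614. Payoff $4073 − $2614 = $1459.
Difference = $1459 − $1459 = $0; both bids lead to the same outcome because the competing bid is below both your value and your alternative bid.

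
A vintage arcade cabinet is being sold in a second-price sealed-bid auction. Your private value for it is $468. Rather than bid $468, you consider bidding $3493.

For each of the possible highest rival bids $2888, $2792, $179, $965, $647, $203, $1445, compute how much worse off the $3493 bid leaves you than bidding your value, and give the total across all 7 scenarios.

$6397

The deviation costs you only when the competing bid falls strictly between $468 and $3493; elsewhere both bids give the same outcome.
$2888: truthful payoff $0, deviation payoff −$2420 → loss $2420.
$2792: truthful payoff $0, deviation payoff −$2324 → loss $2324.
$179: outcomes coincide → loss $0.
$965: truthful payoff $0, deviation payoff −$497 → loss $497.
$647: truthful payoff $0, deviation payoff −$179 → loss $179.
$203: outcomes coincide → loss $0.
$1445: truthful payoff $0, deviation payoff −$977 → loss $977.
Total loss = $2420 + $2324 + $497 + $179 + $977 = $6397.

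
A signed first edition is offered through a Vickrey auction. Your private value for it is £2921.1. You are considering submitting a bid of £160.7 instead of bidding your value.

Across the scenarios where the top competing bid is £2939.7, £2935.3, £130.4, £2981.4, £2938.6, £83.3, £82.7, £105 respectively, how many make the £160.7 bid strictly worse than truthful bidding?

The deviation hurts exactly when the highest competing bid lies strictly between £160.7 and £2921.1 — underbidding then forfeits a profitable win.
£2939.7: above both → same outcome either way.
£2935.3: above both → same outcome either way.
£130.4: below both → same outcome either way.
£2981.4: above both → same outcome either way.
£2938.6: above both → same outcome either way.
£83.3: below both → same outcome either way.
£82.7: below both → same outcome either way.
£105: below both → same outcome either way.
Count: 0.

0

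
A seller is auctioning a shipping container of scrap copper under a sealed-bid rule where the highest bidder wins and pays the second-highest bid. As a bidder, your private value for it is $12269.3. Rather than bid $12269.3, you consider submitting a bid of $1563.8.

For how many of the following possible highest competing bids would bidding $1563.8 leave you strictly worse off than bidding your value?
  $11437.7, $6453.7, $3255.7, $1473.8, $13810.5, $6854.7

4

The deviation hurts exactly when the highest competing bid lies strictly between $1563.8 and $12269.3 — underbidding then forfeits a profitable win.
$11437.7: inside the interval → strictly worse (loss $831.6).
$6453.7: inside the interval → strictly worse (loss $5815.6).
$3255.7: inside the interval → strictly worse (loss $9013.6).
$1473.8: below both → same outcome either way.
$13810.5: above both → same outcome either way.
$6854.7: inside the interval → strictly worse (loss $5414.6).
Count: 4.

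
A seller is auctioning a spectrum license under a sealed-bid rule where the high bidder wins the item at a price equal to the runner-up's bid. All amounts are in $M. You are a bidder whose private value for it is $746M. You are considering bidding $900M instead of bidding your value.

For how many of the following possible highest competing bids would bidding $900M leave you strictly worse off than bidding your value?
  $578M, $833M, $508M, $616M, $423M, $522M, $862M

2

The deviation hurts exactly when the highest competing bid lies strictly between $746M and $900M — overbidding then wins at a price above your value.
$578M: below both → same outcome either way.
$833M: inside the interval → strictly worse (loss $87M).
$508M: below both → same outcome either way.
$616M: below both → same outcome either way.
$423M: below both → same outcome either way.
$522M: below both → same outcome either way.
$862M: inside the interval → strictly worse (loss $116M).
Count: 2.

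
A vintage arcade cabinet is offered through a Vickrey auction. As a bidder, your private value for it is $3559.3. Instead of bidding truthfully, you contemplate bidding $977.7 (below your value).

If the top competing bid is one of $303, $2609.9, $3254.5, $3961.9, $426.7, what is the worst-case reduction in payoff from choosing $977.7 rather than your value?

$303: same outcome either way → loss $0.
$2609.9: truthful gives $949.4, deviation gives $0 → loss $949.4.
$3254.5: truthful gives $304.8, deviation gives $0 → loss $304.8.
$3961.9: same outcome either way → loss $0.
$426.7: same outcome either way → loss $0.
Maximum loss: $949.4.

$949.4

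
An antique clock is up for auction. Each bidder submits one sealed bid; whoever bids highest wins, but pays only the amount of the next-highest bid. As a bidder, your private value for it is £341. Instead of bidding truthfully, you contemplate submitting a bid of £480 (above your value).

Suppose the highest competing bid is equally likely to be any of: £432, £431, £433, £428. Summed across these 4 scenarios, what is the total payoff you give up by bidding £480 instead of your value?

The deviation costs you only when the competing bid falls strictly between £341 and £480; elsewhere both bids give the same outcome.
£432: truthful payoff £0, deviation payoff −£91 → loss £91.
£431: truthful payoff £0, deviation payoff −£90 → loss £90.
£433: truthful payoff £0, deviation payoff −£92 → loss £92.
£428: truthful payoff £0, deviation payoff −£87 → loss £87.
Total loss = £91 + £90 + £92 + £87 = £360.
Truthful bidding weakly dominates here: raising your bid can only win items priced above your value, and lowering it can only forfeit items priced below.

£360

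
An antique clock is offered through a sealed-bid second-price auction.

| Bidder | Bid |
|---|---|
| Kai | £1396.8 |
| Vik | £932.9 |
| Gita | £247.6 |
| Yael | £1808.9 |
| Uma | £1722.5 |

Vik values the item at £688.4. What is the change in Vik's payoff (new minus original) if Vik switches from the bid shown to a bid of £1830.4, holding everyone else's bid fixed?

−£1120.5

The highest bid among the other bidders is £1808.9; Vik's bid doesn't change that.
Original bid £932.9: Vik is not highest (top rival bid is £1808.9); payoff £0.
Alternative bid £1830.4: Vik is highest, pays the top rival bid £1808.9; payoff £688.4 − £1808.9 = −£1120.5.
Change in payoff = −£1120.5 − (£0) = −£1120.5.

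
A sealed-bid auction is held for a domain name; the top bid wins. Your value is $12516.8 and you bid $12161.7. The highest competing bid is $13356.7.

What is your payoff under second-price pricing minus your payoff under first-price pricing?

$0

Your bid $12161.7 is below $13356.7, so you lose under either rule.
Payoff is $0 in both cases; difference = $0.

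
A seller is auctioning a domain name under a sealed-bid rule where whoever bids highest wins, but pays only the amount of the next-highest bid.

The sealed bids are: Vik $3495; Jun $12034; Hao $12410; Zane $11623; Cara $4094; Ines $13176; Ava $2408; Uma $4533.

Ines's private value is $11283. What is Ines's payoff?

Highest bid: Ines at $13176, so Ines wins.
Second-highest bid: Hao at $12410 — that is the price the winner pays.
Ines's payoff = value − price = $11283 − $12410 = −$1127.

−$1127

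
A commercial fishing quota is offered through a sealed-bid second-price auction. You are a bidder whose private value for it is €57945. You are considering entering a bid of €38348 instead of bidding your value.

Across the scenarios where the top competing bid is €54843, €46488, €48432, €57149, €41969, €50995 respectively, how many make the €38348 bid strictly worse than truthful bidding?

6

The deviation hurts exactly when the highest competing bid lies strictly between €38348 and €57945 — underbidding then forfeits a profitable win.
€54843: inside the interval → strictly worse (loss €3102).
€46488: inside the interval → strictly worse (loss €11457).
€48432: inside the interval → strictly worse (loss €9513).
€57149: inside the interval → strictly worse (loss €796).
€41969: inside the interval → strictly worse (loss €15976).
€50995: inside the interval → strictly worse (loss €6950).
Count: 6.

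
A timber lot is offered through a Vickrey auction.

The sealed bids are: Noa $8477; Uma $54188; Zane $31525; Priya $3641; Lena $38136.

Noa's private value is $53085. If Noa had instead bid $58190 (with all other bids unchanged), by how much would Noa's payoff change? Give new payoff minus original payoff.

−$1103

The highest bid among the other bidders is $54188; Noa's bid doesn't change that.
Original bid $8477: Noa is not highest (top rival bid is $54188); payoff $0.
Alternative bid $58190: Noa is highest, pays the top rival bid $54188; payoff $53085 − $54188 = −$1103.
Change in payoff = −$1103 − ($0) = −$1103.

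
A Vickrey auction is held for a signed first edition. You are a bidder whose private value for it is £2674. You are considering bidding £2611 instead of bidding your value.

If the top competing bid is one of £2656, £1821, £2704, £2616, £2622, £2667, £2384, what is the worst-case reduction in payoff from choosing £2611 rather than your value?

£58

£2656: truthful gives £18, deviation gives £0 → loss £18.
£1821: same outcome either way → loss £0.
£2704: same outcome either way → loss £0.
£2616: truthful gives £58, deviation gives £0 → loss £58.
£2622: truthful gives £52, deviation gives £0 → loss £52.
£2667: truthful gives £7, deviation gives £0 → loss £7.
£2384: same outcome either way → loss £0.
Maximum loss: £58.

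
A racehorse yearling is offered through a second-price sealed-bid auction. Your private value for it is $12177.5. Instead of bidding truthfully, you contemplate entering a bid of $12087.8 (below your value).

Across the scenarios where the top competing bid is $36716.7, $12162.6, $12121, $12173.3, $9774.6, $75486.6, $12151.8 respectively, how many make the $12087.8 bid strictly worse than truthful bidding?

The deviation hurts exactly when the highest competing bid lies strictly between $12087.8 and $12177.5 — underbidding then forfeits a profitable win.
$36716.7: above both → same outcome either way.
$12162.6: inside the interval → strictly worse (loss $14.9).
$12121: inside the interval → strictly worse (loss $56.5).
$12173.3: inside the interval → strictly worse (loss $4.2).
$9774.6: below both → same outcome either way.
$75486.6: above both → same outcome either way.
$12151.8: inside the interval → strictly worse (loss $25.7).
Count: 4.

4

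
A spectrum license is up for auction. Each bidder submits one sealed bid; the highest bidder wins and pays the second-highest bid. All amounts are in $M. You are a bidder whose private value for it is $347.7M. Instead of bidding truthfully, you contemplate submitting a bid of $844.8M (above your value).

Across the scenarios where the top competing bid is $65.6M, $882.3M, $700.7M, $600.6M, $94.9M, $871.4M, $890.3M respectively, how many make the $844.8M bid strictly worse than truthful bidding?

2

The deviation hurts exactly when the highest competing bid lies strictly between $347.7M and $844.8M — overbidding then wins at a price above your value.
$65.6M: below both → same outcome either way.
$882.3M: above both → same outcome either way.
$700.7M: inside the interval → strictly worse (loss $353M).
$600.6M: inside the interval → strictly worse (loss $252.9M).
$94.9M: below both → same outcome either way.
$871.4M: above both → same outcome either way.
$890.3M: above both → same outcome either way.
Count: 2.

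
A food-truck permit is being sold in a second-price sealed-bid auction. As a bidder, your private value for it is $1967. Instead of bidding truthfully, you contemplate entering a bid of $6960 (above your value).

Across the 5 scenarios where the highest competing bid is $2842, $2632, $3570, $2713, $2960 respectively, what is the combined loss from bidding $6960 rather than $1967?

The deviation costs you only when the competing bid falls strictly between $1967 and $6960; elsewhere both bids give the same outcome.
$2842: truthful payoff $0, deviation payoff −$875 → loss $875.
$2632: truthful payoff $0, deviation payoff −$665 → loss $665.
$3570: truthful payoff $0, deviation payoff −$1603 → loss $1603.
$2713: truthful payoff $0, deviation payoff −$746 → loss $746.
$2960: truthful payoff $0, deviation payoff −$993 → loss $993.
Total loss = $875 + $665 + $1603 + $746 + $993 = $4882.

$4882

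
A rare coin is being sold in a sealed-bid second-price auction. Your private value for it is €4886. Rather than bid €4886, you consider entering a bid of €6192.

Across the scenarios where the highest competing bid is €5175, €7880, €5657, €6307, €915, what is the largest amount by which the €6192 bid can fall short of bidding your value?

€5175: truthful gives €0, deviation gives −€289 → loss €289.
€7880: same outcome either way → loss €0.
€5657: truthful gives €0, deviation gives −€771 → loss €771.
€6307: same outcome either way → loss €0.
€915: same outcome either way → loss €0.
Maximum loss: €771.

€771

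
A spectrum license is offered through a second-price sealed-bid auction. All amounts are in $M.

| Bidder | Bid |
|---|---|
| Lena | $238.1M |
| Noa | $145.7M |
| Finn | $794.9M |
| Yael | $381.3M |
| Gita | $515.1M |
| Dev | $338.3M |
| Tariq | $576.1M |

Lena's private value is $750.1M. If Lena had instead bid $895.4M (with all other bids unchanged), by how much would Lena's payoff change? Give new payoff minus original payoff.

The highest bid among the other bidders is $794.9M; Lena's bid doesn't change that.
Original bid $238.1M: Lena is not highest (top rival bid is $794.9M); payoff $0M.
Alternative bid $895.4M: Lena is highest, pays the top rival bid $794.9M; payoff $750.1M − $794.9M = −$44.8M.
Change in payoff = −$44.8M − ($0M) = −$44.8M.

−$44.8M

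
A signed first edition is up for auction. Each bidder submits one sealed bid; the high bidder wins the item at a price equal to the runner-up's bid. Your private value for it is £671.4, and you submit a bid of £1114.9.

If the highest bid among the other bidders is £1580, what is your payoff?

£0

Your bid £1114.9 is below the highest competing bid £1580, so you lose.
A losing bidder pays nothing and receives nothing: payoff = £0.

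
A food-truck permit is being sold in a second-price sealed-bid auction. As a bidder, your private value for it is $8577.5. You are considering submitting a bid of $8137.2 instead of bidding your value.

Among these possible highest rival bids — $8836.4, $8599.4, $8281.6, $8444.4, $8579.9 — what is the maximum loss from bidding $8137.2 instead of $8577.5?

$295.9

$8836.4: same outcome either way → loss $0.
$8599.4: same outcome either way → loss $0.
$8281.6: truthful gives $295.9, deviation gives $0 → loss $295.9.
$8444.4: truthful gives $133.1, deviation gives $0 → loss $133.1.
$8579.9: same outcome either way → loss $0.
Maximum loss: $295.9.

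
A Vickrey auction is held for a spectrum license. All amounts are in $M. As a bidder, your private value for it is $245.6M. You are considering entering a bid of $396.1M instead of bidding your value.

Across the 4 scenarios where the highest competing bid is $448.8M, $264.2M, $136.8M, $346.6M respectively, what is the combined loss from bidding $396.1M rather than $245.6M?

The deviation costs you only when the competing bid falls strictly between $245.6M and $396.1M; elsewhere both bids give the same outcome.
$448.8M: outcomes coincide → loss $0M.
$264.2M: truthful payoff $0M, deviation payoff −$18.6M → loss $18.6M.
$136.8M: outcomes coincide → loss $0M.
$346.6M: truthful payoff $0M, deviation payoff −$101M → loss $101M.
Total loss = $18.6M + $101M = $119.6M.
In a second-price auction your bid sets only whether you win, not what you pay, so bidding your true value is weakly dominant.

$119.6M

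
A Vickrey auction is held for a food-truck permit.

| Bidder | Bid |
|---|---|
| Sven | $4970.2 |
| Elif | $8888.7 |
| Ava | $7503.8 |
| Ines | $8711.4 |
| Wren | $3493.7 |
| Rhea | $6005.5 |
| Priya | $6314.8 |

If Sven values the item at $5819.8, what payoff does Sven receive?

Highest bid: Elif at $8888.7, so Elif wins.
Second-highest bid: Ines at $8711.4 — that is the price the winner pays.
Sven did not win, so Sven pays nothing and receives nothing: payoff $0.

$0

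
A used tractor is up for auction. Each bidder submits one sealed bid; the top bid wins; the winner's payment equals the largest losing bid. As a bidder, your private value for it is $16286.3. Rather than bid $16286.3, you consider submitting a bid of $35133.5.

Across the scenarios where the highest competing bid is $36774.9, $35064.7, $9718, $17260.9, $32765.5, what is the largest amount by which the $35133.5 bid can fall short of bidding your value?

$36774.9: same outcome either way → loss $0.
$35064.7: truthful gives $0, deviation gives −$18778.4 → loss $18778.4.
$9718: same outcome either way → loss $0.
$17260.9: truthful gives $0, deviation gives −$974.6 → loss $974.6.
$32765.5: truthful gives $0, deviation gives −$16479.2 → loss $16479.2.
Maximum loss: $18778.4.

$18778.4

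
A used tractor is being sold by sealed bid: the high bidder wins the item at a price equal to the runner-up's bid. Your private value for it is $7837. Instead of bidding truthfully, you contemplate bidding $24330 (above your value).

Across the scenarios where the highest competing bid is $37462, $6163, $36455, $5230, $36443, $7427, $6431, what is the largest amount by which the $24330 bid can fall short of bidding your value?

$0

$37462: same outcome either way → loss $0.
$6163: same outcome either way → loss $0.
$36455: same outcome either way → loss $0.
$5230: same outcome either way → loss $0.
$36443: same outcome either way → loss $0.
$7427: same outcome either way → loss $0.
$6431: same outcome either way → loss $0.
Maximum loss: $0.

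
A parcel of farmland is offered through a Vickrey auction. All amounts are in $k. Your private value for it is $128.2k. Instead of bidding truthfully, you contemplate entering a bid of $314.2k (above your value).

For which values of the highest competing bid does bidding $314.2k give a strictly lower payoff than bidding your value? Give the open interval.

If the competing bid is below $128.2k, both bids win at the same price — no difference.
If it is above $314.2k, both bids lose — no difference.
If it lies strictly between $128.2k and $314.2k, bidding your value loses (payoff 0) while bidding $314.2k wins at a price above your value (payoff negative).
So the deviation strictly hurts on the open interval ($128.2k, $314.2k).

($128.2k, $314.2k)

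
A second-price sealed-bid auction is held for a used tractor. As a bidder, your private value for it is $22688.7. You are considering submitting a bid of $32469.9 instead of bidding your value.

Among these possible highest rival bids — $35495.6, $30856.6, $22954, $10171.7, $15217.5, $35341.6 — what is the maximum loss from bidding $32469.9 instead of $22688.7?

$35495.6: same outcome either way → loss $0.
$30856.6: truthful gives $0, deviation gives −$8167.9 → loss $8167.9.
$22954: truthful gives $0, deviation gives −$265.3 → loss $265.3.
$10171.7: same outcome either way → loss $0.
$15217.5: same outcome either way → loss $0.
$35341.6: same outcome either way → loss $0.
Maximum loss: $8167.9.

$8167.9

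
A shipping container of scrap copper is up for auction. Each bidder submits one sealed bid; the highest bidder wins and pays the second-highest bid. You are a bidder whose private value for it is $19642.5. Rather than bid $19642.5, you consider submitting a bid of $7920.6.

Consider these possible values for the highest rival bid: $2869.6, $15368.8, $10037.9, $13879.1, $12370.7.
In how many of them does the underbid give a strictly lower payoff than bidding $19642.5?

The deviation hurts exactly when the highest competing bid lies strictly between $7920.6 and $19642.5 — underbidding then forfeits a profitable win.
$2869.6: below both → same outcome either way.
$15368.8: inside the interval → strictly worse (loss $4273.7).
$10037.9: inside the interval → strictly worse (loss $9604.6).
$13879.1: inside the interval → strictly worse (loss $5763.4).
$12370.7: inside the interval → strictly worse (loss $7271.8).
Count: 4.

4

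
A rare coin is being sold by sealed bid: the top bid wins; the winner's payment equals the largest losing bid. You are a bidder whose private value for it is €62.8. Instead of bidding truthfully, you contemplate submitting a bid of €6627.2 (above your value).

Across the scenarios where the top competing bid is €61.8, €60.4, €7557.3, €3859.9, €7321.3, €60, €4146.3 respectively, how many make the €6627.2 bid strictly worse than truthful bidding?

2

The deviation hurts exactly when the highest competing bid lies strictly between €62.8 and €6627.2 — overbidding then wins at a price above your value.
€61.8: below both → same outcome either way.
€60.4: below both → same outcome either way.
€7557.3: above both → same outcome either way.
€3859.9: inside the interval → strictly worse (loss €3797.1).
€7321.3: above both → same outcome either way.
€60: below both → same outcome either way.
€4146.3: inside the interval → strictly worse (loss €4083.5).
Count: 2.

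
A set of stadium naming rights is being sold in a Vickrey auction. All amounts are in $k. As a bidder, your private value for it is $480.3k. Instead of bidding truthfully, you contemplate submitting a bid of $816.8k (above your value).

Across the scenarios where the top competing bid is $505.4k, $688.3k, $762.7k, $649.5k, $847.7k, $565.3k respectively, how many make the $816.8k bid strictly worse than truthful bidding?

5

The deviation hurts exactly when the highest competing bid lies strictly between $480.3k and $816.8k — overbidding then wins at a price above your value.
$505.4k: inside the interval → strictly worse (loss $25.1k).
$688.3k: inside the interval → strictly worse (loss $208k).
$762.7k: inside the interval → strictly worse (loss $282.4k).
$649.5k: inside the interval → strictly worse (loss $169.2k).
$847.7k: above both → same outcome either way.
$565.3k: inside the interval → strictly worse (loss $85k).
Count: 5.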